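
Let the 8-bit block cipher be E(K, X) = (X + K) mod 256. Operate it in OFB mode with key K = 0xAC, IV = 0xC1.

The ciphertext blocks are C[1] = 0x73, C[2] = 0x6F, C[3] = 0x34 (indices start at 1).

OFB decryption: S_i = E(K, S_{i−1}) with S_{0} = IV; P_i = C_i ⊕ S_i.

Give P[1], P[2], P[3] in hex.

P[1] = 0x1E, P[2] = 0x76, P[3] = 0xF1

P[1]: S = E(K, 0xC1) = 0x6D; 0x73 ⊕ 0x6D = 0x1E.
P[2]: S = E(K, 0x6D) = 0x19; 0x6F ⊕ 0x19 = 0x76.
P[3]: S = E(K, 0x19) = 0xC5; 0x34 ⊕ 0xC5 = 0xF1.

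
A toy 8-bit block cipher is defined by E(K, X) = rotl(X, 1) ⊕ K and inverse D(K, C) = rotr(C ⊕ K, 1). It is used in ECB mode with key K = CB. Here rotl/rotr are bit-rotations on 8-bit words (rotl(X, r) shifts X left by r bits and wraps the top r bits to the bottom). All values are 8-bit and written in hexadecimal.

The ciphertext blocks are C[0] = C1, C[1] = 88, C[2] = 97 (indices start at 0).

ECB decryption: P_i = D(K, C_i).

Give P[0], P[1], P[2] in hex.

P[0]: D(K, C1) = 05.
P[1]: D(K, 88) = A1.
P[2]: D(K, 97) = 2E.

P[0] = 05, P[1] = A1, P[2] = 2E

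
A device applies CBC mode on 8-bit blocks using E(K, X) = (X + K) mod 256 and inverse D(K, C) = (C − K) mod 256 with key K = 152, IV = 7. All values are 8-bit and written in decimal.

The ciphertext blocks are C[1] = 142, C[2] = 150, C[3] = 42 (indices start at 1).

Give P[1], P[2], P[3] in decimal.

CBC decryption: P_i = D(K, C_i) ⊕ C_{i−1}, with C_{0} = IV.
P[1]: D(K, 142) = 246; 246 ⊕ 7 = 241.
P[2]: D(K, 150) = 254; 254 ⊕ 142 = 112.
P[3]: D(K, 42) = 146; 146 ⊕ 150 = 4.

P[1] = 241, P[2] = 112, P[3] = 4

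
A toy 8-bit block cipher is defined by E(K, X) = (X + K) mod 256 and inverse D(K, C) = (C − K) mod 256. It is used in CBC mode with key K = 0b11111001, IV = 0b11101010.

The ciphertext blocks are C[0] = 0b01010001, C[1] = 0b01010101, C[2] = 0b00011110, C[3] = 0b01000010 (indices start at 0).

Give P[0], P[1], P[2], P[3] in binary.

CBC decryption: P_i = D(K, C_i) ⊕ C_{i−1}, with C_{−1} = IV.
P[0]: D(K, 0b01010001) = 0b01011000; 0b01011000 ⊕ 0b11101010 = 0b10110010.
P[1]: D(K, 0b01010101) = 0b01011100; 0b01011100 ⊕ 0b01010001 = 0b00001101.
P[2]: D(K, 0b00011110) = 0b00100101; 0b00100101 ⊕ 0b01010101 = 0b01110000.
P[3]: D(K, 0b01000010) = 0b01001001; 0b01001001 ⊕ 0b00011110 = 0b01010111.

P[0] = 0b10110010, P[1] = 0b00001101, P[2] = 0b01110000, P[3] = 0b01010111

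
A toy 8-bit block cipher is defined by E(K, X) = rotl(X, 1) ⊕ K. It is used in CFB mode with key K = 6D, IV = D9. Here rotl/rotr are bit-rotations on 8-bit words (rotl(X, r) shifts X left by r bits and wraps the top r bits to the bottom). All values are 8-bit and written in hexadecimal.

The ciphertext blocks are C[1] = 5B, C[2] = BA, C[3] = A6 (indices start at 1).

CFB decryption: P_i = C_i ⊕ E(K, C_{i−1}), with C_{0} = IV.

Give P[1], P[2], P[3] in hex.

P[1] = 85, P[2] = 61, P[3] = BE

P[1]: E(K, D9) = DE; 5B ⊕ DE = 85.
P[2]: E(K, 5B) = DB; BA ⊕ DB = 61.
P[3]: E(K, BA) = 18; A6 ⊕ 18 = BE.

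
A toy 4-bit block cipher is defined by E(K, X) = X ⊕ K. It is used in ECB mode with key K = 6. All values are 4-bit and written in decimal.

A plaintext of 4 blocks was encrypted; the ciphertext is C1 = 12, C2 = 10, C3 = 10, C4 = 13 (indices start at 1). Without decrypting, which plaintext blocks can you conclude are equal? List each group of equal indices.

P2 = P3

ECB encrypts each block independently with the same key, so equal ciphertext blocks imply equal plaintext blocks.
C2 = C3 = 10, so P2 = P3.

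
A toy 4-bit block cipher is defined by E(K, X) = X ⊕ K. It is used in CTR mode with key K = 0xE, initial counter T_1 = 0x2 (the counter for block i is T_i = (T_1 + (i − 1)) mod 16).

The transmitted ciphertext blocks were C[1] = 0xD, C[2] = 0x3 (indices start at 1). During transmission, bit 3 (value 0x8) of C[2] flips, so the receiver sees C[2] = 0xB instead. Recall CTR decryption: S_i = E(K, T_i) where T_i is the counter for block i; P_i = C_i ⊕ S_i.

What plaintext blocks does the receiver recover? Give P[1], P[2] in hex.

Only C[2] changed, to 0xB. In CTR, a change in C_i flips the same bit in P_i only; the keystream is unaffected. Decrypting the received ciphertext:
P[1]: T = 0x2, S = E(K, T) = 0xC; 0xD ⊕ 0xC = 0x1.
P[2]: T = 0x3, S = E(K, T) = 0xD; 0xB ⊕ 0xD = 0x6.
Blocks that differ from the original plaintext: P[2].

P[1] = 0x1, P[2] = 0x6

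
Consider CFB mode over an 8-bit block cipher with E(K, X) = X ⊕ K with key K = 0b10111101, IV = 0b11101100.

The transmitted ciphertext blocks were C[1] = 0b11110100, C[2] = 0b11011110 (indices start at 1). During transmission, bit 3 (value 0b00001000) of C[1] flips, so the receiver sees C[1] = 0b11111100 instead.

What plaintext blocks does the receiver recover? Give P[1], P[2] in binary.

CFB decryption: P_i = C_i ⊕ E(K, C_{i−1}), with C_{0} = IV.
Only C[1] changed, to 0b11111100. In CFB, a change in C_i flips the same bit in P_i and garbles P_{i+1}. Decrypting the received ciphertext:
P[1]: E(K, 0b11101100) = 0b01010001; 0b11111100 ⊕ 0b01010001 = 0b10101101.
P[2]: E(K, 0b11111100) = 0b01000001; 0b11011110 ⊕ 0b01000001 = 0b10011111.
Blocks that differ from the original plaintext: P[1], P[2].

P[1] = 0b10101101, P[2] = 0b10011111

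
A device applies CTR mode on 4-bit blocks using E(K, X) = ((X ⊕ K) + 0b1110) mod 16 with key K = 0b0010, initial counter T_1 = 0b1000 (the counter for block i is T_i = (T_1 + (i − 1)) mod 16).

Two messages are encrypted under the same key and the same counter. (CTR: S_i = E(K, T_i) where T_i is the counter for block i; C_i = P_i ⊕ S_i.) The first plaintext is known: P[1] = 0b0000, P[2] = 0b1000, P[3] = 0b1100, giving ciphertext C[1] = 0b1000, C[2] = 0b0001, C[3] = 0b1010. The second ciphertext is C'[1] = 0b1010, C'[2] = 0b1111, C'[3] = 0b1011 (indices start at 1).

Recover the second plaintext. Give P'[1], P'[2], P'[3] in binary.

In CTR with a reused counter, both messages share the same keystream S_i, so C_i ⊕ C'_i = P_i ⊕ P'_i and thus P'_i = P_i ⊕ C_i ⊕ C'_i.
P'[1]: 0b0000 ⊕ 0b1000 ⊕ 0b1010 = 0b0010.
P'[2]: 0b1000 ⊕ 0b0001 ⊕ 0b1111 = 0b0110.
P'[3]: 0b1100 ⊕ 0b1010 ⊕ 0b1011 = 0b1101.

P'[1] = 0b0010, P'[2] = 0b0110, P'[3] = 0b1101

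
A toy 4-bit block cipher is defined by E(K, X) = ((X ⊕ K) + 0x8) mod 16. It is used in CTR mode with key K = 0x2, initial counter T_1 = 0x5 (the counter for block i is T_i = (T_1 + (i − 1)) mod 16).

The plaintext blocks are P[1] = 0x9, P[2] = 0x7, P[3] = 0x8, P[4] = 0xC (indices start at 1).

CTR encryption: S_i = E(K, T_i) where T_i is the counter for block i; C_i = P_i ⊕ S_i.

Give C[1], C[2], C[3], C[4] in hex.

C[1]: T = 0x5, S = E(K, T) = 0xF; 0x9 ⊕ 0xF = 0x6.
C[2]: T = 0x6, S = E(K, T) = 0xC; 0x7 ⊕ 0xC = 0xB.
C[3]: T = 0x7, S = E(K, T) = 0xD; 0x8 ⊕ 0xD = 0x5.
C[4]: T = 0x8, S = E(K, T) = 0x2; 0xC ⊕ 0x2 = 0xE.

C[1] = 0x6, C[2] = 0xB, C[3] = 0x5, C[4] = 0xE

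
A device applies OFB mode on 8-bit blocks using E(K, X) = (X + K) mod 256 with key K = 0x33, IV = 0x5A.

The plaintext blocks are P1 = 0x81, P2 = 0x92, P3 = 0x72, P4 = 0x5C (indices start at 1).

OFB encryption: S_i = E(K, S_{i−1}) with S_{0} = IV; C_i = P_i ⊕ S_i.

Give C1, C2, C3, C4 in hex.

C1 = 0x0C, C2 = 0x52, C3 = 0x81, C4 = 0x7A

C1: S = E(K, 0x5A) = 0x8D; 0x81 ⊕ 0x8D = 0x0C.
C2: S = E(K, 0x8D) = 0xC0; 0x92 ⊕ 0xC0 = 0x52.
C3: S = E(K, 0xC0) = 0xF3; 0x72 ⊕ 0xF3 = 0x81.
C4: S = E(K, 0xF3) = 0x26; 0x5C ⊕ 0x26 = 0x7A.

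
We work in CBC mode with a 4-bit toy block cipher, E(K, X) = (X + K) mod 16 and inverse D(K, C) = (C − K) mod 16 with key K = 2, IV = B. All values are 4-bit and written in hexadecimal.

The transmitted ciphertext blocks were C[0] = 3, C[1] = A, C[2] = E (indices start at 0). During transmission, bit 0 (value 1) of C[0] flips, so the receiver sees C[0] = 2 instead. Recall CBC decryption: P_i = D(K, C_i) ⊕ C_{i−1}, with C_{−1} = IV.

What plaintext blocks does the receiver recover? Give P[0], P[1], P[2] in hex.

Only C[0] changed, to 2. In CBC, a change in C_i garbles P_i and flips the same bit in P_{i+1}. Decrypting the received ciphertext:
P[0]: D(K, 2) = 0; 0 ⊕ B = B.
P[1]: D(K, A) = 8; 8 ⊕ 2 = A.
P[2]: D(K, E) = C; C ⊕ A = 6.
Blocks that differ from the original plaintext: P[0], P[1].

P[0] = B, P[1] = A, P[2] = 6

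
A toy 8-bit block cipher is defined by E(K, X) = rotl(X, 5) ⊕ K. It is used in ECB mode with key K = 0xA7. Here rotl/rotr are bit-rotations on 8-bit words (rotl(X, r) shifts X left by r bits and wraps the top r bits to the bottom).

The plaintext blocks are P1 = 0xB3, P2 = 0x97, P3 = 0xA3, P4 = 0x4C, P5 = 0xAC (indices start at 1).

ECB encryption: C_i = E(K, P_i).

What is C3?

C3 = 0xD3

C3: E(K, 0xA3) = 0xD3.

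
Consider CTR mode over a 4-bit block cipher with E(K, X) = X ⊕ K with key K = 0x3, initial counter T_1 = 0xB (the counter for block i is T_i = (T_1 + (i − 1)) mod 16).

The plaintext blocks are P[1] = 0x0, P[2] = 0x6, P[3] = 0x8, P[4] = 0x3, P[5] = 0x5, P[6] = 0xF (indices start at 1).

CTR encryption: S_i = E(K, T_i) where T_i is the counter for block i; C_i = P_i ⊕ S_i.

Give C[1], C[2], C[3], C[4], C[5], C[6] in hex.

C[1]: T = 0xB, S = E(K, T) = 0x8; 0x0 ⊕ 0x8 = 0x8.
C[2]: T = 0xC, S = E(K, T) = 0xF; 0x6 ⊕ 0xF = 0x9.
C[3]: T = 0xD, S = E(K, T) = 0xE; 0x8 ⊕ 0xE = 0x6.
C[4]: T = 0xE, S = E(K, T) = 0xD; 0x3 ⊕ 0xD = 0xE.
C[5]: T = 0xF, S = E(K, T) = 0xC; 0x5 ⊕ 0xC = 0x9.
C[6]: T = 0x0, S = E(K, T) = 0x3; 0xF ⊕ 0x3 = 0xC.

C[1] = 0x8, C[2] = 0x9, C[3] = 0x6, C[4] = 0xE, C[5] = 0x9, C[6] = 0xC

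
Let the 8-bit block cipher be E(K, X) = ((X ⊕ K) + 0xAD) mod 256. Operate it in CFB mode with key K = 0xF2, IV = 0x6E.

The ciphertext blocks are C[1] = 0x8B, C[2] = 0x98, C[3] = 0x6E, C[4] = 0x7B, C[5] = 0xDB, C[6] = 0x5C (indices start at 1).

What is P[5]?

P[5] = 0xED

CFB decryption: P_i = C_i ⊕ E(K, C_{i−1}), with C_{0} = IV.
P[5]: E(K, 0x7B) = 0x36; 0xDB ⊕ 0x36 = 0xED.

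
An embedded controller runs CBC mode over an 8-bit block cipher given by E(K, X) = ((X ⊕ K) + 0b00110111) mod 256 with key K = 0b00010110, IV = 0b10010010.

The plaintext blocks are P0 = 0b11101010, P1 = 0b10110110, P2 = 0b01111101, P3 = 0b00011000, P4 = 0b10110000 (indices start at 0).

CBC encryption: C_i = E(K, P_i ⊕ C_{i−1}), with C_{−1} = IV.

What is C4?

C4 = 0b01001000

C0: P0 ⊕ 0b10010010 = 0b01111000; E(K, 0b01111000) = 0b10100101.
C1: P1 ⊕ 0b10100101 = 0b00010011; E(K, 0b00010011) = 0b00111100.
C2: P2 ⊕ 0b00111100 = 0b01000001; E(K, 0b01000001) = 0b10001110.
C3: P3 ⊕ 0b10001110 = 0b10010110; E(K, 0b10010110) = 0b10110111.
C4: P4 ⊕ 0b10110111 = 0b00000111; E(K, 0b00000111) = 0b01001000.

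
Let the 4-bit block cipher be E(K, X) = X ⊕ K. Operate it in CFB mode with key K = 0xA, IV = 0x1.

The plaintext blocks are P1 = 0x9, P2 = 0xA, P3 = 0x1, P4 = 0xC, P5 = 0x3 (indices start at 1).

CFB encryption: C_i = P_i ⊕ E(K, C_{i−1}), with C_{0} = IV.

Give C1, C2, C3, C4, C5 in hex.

C1: E(K, 0x1) = 0xB; 0x9 ⊕ 0xB = 0x2.
C2: E(K, 0x2) = 0x8; 0xA ⊕ 0x8 = 0x2.
C3: E(K, 0x2) = 0x8; 0x1 ⊕ 0x8 = 0x9.
C4: E(K, 0x9) = 0x3; 0xC ⊕ 0x3 = 0xF.
C5: E(K, 0xF) = 0x5; 0x3 ⊕ 0x5 = 0x6.

C1 = 0x2, C2 = 0x2, C3 = 0x9, C4 = 0xF, C5 = 0x6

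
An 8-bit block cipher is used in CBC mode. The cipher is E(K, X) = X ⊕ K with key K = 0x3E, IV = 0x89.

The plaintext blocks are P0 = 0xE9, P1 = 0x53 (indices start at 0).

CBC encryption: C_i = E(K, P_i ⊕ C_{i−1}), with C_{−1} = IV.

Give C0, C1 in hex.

C0: P0 ⊕ 0x89 = 0x60; E(K, 0x60) = 0x5E.
C1: P1 ⊕ 0x5E = 0x0D; E(K, 0x0D) = 0x33.

C0 = 0x5E, C1 = 0x33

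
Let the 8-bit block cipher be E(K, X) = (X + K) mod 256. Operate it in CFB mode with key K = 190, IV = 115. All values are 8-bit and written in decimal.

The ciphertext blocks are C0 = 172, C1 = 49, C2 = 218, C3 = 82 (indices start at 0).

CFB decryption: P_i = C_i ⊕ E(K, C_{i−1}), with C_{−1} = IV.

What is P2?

P2 = 53

P2: E(K, 49) = 239; 218 ⊕ 239 = 53.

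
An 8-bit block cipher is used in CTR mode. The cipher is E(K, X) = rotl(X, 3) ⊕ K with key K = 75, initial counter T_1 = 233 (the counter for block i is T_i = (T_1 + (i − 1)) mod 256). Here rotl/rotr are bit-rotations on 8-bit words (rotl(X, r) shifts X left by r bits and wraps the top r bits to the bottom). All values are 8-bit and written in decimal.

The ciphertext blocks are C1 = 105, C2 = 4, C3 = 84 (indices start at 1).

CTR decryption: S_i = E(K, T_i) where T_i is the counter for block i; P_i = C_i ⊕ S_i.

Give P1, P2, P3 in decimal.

P1: T = 233, S = E(K, T) = 4; 105 ⊕ 4 = 109.
P2: T = 234, S = E(K, T) = 28; 4 ⊕ 28 = 24.
P3: T = 235, S = E(K, T) = 20; 84 ⊕ 20 = 64.

P1 = 109, P2 = 24, P3 = 64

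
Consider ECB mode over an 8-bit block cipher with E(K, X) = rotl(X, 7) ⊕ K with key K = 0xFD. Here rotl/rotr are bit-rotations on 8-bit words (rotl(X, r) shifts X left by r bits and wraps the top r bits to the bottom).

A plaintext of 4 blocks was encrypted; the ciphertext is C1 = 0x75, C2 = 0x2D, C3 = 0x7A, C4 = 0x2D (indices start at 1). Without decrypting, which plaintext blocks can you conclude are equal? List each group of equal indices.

P2 = P4

ECB encrypts each block independently with the same key, so equal ciphertext blocks imply equal plaintext blocks.
C2 = C4 = 0x2D, so P2 = P4.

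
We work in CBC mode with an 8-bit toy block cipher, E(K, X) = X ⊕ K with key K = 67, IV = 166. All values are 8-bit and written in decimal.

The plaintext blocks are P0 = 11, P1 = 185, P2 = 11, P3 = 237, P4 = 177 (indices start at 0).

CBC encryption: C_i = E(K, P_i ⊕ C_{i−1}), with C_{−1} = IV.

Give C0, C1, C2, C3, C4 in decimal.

C0 = 238, C1 = 20, C2 = 92, C3 = 242, C4 = 0

C0: P0 ⊕ 166 = 173; E(K, 173) = 238.
C1: P1 ⊕ 238 = 87; E(K, 87) = 20.
C2: P2 ⊕ 20 = 31; E(K, 31) = 92.
C3: P3 ⊕ 92 = 177; E(K, 177) = 242.
C4: P4 ⊕ 242 = 67; E(K, 67) = 0.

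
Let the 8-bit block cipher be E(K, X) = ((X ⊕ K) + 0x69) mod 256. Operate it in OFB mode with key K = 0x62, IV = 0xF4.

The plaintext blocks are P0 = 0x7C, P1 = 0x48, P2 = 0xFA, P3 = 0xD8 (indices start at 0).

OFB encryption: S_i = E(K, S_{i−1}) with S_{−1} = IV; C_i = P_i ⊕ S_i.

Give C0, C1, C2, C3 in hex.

C0 = 0x83, C1 = 0x4E, C2 = 0x37, C3 = 0xC0

C0: S = E(K, 0xF4) = 0xFF; 0x7C ⊕ 0xFF = 0x83.
C1: S = E(K, 0xFF) = 0x06; 0x48 ⊕ 0x06 = 0x4E.
C2: S = E(K, 0x06) = 0xCD; 0xFA ⊕ 0xCD = 0x37.
C3: S = E(K, 0xCD) = 0x18; 0xD8 ⊕ 0x18 = 0xC0.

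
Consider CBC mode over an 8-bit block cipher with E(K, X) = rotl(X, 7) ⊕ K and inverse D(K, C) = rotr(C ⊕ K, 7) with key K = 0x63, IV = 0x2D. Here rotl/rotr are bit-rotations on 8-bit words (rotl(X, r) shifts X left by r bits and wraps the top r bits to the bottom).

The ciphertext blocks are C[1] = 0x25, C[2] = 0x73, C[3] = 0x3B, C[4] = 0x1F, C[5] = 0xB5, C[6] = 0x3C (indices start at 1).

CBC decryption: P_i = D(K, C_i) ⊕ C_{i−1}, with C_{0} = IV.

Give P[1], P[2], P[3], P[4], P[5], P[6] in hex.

P[1] = 0xA1, P[2] = 0x05, P[3] = 0xC3, P[4] = 0xC3, P[5] = 0xB2, P[6] = 0x0B

P[1]: D(K, 0x25) = 0x8C; 0x8C ⊕ 0x2D = 0xA1.
P[2]: D(K, 0x73) = 0x20; 0x20 ⊕ 0x25 = 0x05.
P[3]: D(K, 0x3B) = 0xB0; 0xB0 ⊕ 0x73 = 0xC3.
P[4]: D(K, 0x1F) = 0xF8; 0xF8 ⊕ 0x3B = 0xC3.
P[5]: D(K, 0xB5) = 0xAD; 0xAD ⊕ 0x1F = 0xB2.
P[6]: D(K, 0x3C) = 0xBE; 0xBE ⊕ 0xB5 = 0x0B.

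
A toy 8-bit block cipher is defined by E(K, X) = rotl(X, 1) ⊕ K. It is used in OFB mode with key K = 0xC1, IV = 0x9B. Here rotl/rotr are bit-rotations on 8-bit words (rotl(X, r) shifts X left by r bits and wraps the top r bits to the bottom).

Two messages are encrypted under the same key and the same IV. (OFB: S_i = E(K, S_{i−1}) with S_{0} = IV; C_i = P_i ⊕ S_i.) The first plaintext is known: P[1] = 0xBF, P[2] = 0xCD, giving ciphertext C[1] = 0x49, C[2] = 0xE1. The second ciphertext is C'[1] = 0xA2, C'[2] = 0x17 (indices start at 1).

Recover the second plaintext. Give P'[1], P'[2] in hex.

P'[1] = 0x54, P'[2] = 0x3B

In OFB with a reused IV, both messages share the same keystream S_i, so C_i ⊕ C'_i = P_i ⊕ P'_i and thus P'_i = P_i ⊕ C_i ⊕ C'_i.
P'[1]: 0xBF ⊕ 0x49 ⊕ 0xA2 = 0x54.
P'[2]: 0xCD ⊕ 0xE1 ⊕ 0x17 = 0x3B.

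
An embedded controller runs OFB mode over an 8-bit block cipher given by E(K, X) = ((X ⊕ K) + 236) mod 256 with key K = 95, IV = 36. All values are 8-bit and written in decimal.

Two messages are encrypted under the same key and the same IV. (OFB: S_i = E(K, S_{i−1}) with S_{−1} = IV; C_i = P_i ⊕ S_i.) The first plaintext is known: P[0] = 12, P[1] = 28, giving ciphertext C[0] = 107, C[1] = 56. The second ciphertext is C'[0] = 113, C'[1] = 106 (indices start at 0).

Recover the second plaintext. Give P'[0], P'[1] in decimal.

P'[0] = 22, P'[1] = 78

In OFB with a reused IV, both messages share the same keystream S_i, so C_i ⊕ C'_i = P_i ⊕ P'_i and thus P'_i = P_i ⊕ C_i ⊕ C'_i.
P'[0]: 12 ⊕ 107 ⊕ 113 = 22.
P'[1]: 28 ⊕ 56 ⊕ 106 = 78.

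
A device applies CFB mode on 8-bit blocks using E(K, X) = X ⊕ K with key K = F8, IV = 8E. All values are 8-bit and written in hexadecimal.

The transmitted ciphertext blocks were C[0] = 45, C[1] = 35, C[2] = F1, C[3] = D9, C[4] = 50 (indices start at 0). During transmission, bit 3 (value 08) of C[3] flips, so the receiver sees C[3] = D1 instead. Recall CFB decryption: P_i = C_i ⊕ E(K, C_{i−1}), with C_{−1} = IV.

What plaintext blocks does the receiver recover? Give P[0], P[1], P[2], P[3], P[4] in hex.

Only C[3] changed, to D1. In CFB, a change in C_i flips the same bit in P_i and garbles P_{i+1}. Decrypting the received ciphertext:
P[0]: E(K, 8E) = 76; 45 ⊕ 76 = 33.
P[1]: E(K, 45) = BD; 35 ⊕ BD = 88.
P[2]: E(K, 35) = CD; F1 ⊕ CD = 3C.
P[3]: E(K, F1) = 09; D1 ⊕ 09 = D8.
P[4]: E(K, D1) = 29; 50 ⊕ 29 = 79.
Blocks that differ from the original plaintext: P[3], P[4].

P[0] = 33, P[1] = 88, P[2] = 3C, P[3] = D8, P[4] = 79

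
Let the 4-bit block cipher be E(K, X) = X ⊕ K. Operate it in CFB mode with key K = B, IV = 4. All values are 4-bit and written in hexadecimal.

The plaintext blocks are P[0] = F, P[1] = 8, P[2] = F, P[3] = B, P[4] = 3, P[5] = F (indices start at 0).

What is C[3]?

CFB encryption: C_i = P_i ⊕ E(K, C_{i−1}), with C_{−1} = IV.
C[0]: E(K, 4) = F; F ⊕ F = 0.
C[1]: E(K, 0) = B; 8 ⊕ B = 3.
C[2]: E(K, 3) = 8; F ⊕ 8 = 7.
C[3]: E(K, 7) = C; B ⊕ C = 7.

C[3] = 7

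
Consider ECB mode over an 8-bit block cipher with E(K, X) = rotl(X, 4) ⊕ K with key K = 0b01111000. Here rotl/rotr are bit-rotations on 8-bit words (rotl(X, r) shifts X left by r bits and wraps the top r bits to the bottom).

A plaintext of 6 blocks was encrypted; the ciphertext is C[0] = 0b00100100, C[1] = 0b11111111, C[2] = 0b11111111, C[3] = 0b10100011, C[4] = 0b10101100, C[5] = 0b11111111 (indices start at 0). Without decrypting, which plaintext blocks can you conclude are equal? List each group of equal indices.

ECB encrypts each block independently with the same key, so equal ciphertext blocks imply equal plaintext blocks.
C[1] = C[2] = C[5] = 0b11111111, so P[1] = P[2] = P[5].

P[1] = P[2] = P[5]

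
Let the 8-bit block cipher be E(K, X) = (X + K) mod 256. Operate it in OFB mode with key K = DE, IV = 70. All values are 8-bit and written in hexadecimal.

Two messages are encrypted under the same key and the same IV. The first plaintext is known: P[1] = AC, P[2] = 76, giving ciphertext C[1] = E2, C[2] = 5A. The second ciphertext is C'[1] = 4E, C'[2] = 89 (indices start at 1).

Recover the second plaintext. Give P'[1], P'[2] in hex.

In OFB with a reused IV, both messages share the same keystream S_i, so C_i ⊕ C'_i = P_i ⊕ P'_i and thus P'_i = P_i ⊕ C_i ⊕ C'_i.
P'[1]: AC ⊕ E2 ⊕ 4E = 00.
P'[2]: 76 ⊕ 5A ⊕ 89 = A5.

P'[1] = 00, P'[2] = A5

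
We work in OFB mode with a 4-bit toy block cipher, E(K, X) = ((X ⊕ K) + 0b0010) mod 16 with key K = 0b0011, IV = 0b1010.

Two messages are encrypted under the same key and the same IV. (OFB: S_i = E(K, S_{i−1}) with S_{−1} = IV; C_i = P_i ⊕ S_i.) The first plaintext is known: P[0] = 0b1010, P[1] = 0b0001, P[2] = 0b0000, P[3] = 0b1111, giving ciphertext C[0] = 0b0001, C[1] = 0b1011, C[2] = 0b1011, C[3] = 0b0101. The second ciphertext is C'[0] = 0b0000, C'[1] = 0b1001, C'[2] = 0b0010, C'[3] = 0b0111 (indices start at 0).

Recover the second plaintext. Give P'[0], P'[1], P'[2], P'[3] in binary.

In OFB with a reused IV, both messages share the same keystream S_i, so C_i ⊕ C'_i = P_i ⊕ P'_i and thus P'_i = P_i ⊕ C_i ⊕ C'_i.
P'[0]: 0b1010 ⊕ 0b0001 ⊕ 0b0000 = 0b1011.
P'[1]: 0b0001 ⊕ 0b1011 ⊕ 0b1001 = 0b0011.
P'[2]: 0b0000 ⊕ 0b1011 ⊕ 0b0010 = 0b1001.
P'[3]: 0b1111 ⊕ 0b0101 ⊕ 0b0111 = 0b1101.

P'[0] = 0b1011, P'[1] = 0b0011, P'[2] = 0b1001, P'[3] = 0b1101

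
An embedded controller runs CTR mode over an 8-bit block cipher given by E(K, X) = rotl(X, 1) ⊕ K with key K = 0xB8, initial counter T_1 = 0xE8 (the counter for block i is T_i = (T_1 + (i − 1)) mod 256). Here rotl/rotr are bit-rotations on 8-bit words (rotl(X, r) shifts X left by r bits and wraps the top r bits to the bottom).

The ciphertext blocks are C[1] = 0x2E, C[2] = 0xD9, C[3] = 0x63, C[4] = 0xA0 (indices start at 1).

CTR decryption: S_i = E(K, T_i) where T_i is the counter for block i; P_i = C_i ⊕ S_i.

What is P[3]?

P[3]: T = 0xEA, S = E(K, T) = 0x6D; 0x63 ⊕ 0x6D = 0x0E.

P[3] = 0x0E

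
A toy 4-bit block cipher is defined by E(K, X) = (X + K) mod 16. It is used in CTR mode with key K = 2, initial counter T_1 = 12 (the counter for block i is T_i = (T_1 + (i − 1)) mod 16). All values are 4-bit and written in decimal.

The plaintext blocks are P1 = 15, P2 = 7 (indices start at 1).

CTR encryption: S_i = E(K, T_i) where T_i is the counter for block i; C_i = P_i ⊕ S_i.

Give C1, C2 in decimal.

C1 = 1, C2 = 8

C1: T = 12, S = E(K, T) = 14; 15 ⊕ 14 = 1.
C2: T = 13, S = E(K, T) = 15; 7 ⊕ 15 = 8.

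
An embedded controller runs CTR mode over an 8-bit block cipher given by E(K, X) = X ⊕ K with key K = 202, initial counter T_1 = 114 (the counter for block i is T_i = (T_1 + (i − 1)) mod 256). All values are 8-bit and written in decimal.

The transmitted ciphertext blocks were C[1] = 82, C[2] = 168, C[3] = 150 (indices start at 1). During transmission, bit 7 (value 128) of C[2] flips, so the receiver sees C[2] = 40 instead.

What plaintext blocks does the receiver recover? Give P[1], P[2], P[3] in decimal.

CTR decryption: S_i = E(K, T_i) where T_i is the counter for block i; P_i = C_i ⊕ S_i.
Only C[2] changed, to 40. In CTR, a change in C_i flips the same bit in P_i only; the keystream is unaffected. Decrypting the received ciphertext:
P[1]: T = 114, S = E(K, T) = 184; 82 ⊕ 184 = 234.
P[2]: T = 115, S = E(K, T) = 185; 40 ⊕ 185 = 145.
P[3]: T = 116, S = E(K, T) = 190; 150 ⊕ 190 = 40.
Blocks that differ from the original plaintext: P[2].

P[1] = 234, P[2] = 145, P[3] = 40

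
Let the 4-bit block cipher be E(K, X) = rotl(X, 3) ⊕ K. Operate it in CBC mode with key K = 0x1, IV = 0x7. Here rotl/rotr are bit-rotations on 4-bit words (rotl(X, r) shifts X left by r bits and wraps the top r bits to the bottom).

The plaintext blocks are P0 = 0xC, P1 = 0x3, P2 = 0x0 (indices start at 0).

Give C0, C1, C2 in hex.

CBC encryption: C_i = E(K, P_i ⊕ C_{i−1}), with C_{−1} = IV.
C0: P0 ⊕ 0x7 = 0xB; E(K, 0xB) = 0xC.
C1: P1 ⊕ 0xC = 0xF; E(K, 0xF) = 0xE.
C2: P2 ⊕ 0xE = 0xE; E(K, 0xE) = 0x6.

C0 = 0xC, C1 = 0xE, C2 = 0x6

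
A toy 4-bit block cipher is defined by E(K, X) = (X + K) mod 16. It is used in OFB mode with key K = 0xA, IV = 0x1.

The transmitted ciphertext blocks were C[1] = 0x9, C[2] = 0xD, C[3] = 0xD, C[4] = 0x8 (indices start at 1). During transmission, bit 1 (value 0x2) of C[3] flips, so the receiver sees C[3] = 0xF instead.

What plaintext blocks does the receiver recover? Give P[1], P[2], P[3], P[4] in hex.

OFB decryption: S_i = E(K, S_{i−1}) with S_{0} = IV; P_i = C_i ⊕ S_i.
Only C[3] changed, to 0xF. In OFB, a change in C_i flips the same bit in P_i only; the keystream is unaffected. Decrypting the received ciphertext:
P[1]: S = E(K, 0x1) = 0xB; 0x9 ⊕ 0xB = 0x2.
P[2]: S = E(K, 0xB) = 0x5; 0xD ⊕ 0x5 = 0x8.
P[3]: S = E(K, 0x5) = 0xF; 0xF ⊕ 0xF = 0x0.
P[4]: S = E(K, 0xF) = 0x9; 0x8 ⊕ 0x9 = 0x1.
Blocks that differ from the original plaintext: P[3].

P[1] = 0x2, P[2] = 0x8, P[3] = 0x0, P[4] = 0x1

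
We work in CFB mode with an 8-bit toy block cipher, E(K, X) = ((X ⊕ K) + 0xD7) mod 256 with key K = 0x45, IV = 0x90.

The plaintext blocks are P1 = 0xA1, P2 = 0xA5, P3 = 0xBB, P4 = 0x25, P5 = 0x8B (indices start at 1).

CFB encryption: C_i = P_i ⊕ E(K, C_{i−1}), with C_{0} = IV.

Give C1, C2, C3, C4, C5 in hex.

C1 = 0x0D, C2 = 0xBA, C3 = 0x6D, C4 = 0xDA, C5 = 0xFD

C1: E(K, 0x90) = 0xAC; 0xA1 ⊕ 0xAC = 0x0D.
C2: E(K, 0x0D) = 0x1F; 0xA5 ⊕ 0x1F = 0xBA.
C3: E(K, 0xBA) = 0xD6; 0xBB ⊕ 0xD6 = 0x6D.
C4: E(K, 0x6D) = 0xFF; 0x25 ⊕ 0xFF = 0xDA.
C5: E(K, 0xDA) = 0x76; 0x8B ⊕ 0x76 = 0xFD.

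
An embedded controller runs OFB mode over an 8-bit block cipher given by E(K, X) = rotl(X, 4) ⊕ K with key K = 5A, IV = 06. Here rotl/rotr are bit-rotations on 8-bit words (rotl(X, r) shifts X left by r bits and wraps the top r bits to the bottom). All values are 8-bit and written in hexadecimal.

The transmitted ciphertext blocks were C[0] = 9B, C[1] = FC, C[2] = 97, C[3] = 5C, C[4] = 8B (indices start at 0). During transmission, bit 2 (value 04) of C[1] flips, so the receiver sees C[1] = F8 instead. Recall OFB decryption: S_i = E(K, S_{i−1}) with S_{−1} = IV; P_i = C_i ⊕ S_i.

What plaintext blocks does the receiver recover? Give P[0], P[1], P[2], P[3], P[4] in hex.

Only C[1] changed, to F8. In OFB, a change in C_i flips the same bit in P_i only; the keystream is unaffected. Decrypting the received ciphertext:
P[0]: S = E(K, 06) = 3A; 9B ⊕ 3A = A1.
P[1]: S = E(K, 3A) = F9; F8 ⊕ F9 = 01.
P[2]: S = E(K, F9) = C5; 97 ⊕ C5 = 52.
P[3]: S = E(K, C5) = 06; 5C ⊕ 06 = 5A.
P[4]: S = E(K, 06) = 3A; 8B ⊕ 3A = B1.
Blocks that differ from the original plaintext: P[1].

P[0] = A1, P[1] = 01, P[2] = 52, P[3] = 5A, P[4] = B1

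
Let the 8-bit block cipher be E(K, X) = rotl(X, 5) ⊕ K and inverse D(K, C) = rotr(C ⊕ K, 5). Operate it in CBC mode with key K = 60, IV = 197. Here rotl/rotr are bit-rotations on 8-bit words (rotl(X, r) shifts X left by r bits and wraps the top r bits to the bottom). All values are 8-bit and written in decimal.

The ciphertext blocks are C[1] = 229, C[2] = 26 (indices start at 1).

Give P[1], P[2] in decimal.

CBC decryption: P_i = D(K, C_i) ⊕ C_{i−1}, with C_{0} = IV.
P[1]: D(K, 229) = 206; 206 ⊕ 197 = 11.
P[2]: D(K, 26) = 49; 49 ⊕ 229 = 212.

P[1] = 11, P[2] = 212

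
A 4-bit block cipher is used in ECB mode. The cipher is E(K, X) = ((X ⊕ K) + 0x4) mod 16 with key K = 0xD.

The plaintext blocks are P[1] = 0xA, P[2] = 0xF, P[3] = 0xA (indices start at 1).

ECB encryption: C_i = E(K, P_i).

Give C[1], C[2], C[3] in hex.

C[1]: E(K, 0xA) = 0xB.
C[2]: E(K, 0xF) = 0x6.
C[3]: E(K, 0xA) = 0xB.

C[1] = 0xB, C[2] = 0x6, C[3] = 0xB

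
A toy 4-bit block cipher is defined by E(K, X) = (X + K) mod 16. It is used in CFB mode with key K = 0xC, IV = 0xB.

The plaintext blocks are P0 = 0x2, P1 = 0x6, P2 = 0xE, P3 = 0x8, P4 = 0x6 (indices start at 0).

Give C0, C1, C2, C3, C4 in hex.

CFB encryption: C_i = P_i ⊕ E(K, C_{i−1}), with C_{−1} = IV.
C0: E(K, 0xB) = 0x7; 0x2 ⊕ 0x7 = 0x5.
C1: E(K, 0x5) = 0x1; 0x6 ⊕ 0x1 = 0x7.
C2: E(K, 0x7) = 0x3; 0xE ⊕ 0x3 = 0xD.
C3: E(K, 0xD) = 0x9; 0x8 ⊕ 0x9 = 0x1.
C4: E(K, 0x1) = 0xD; 0x6 ⊕ 0xD = 0xB.

C0 = 0x5, C1 = 0x7, C2 = 0xD, C3 = 0x1, C4 = 0xB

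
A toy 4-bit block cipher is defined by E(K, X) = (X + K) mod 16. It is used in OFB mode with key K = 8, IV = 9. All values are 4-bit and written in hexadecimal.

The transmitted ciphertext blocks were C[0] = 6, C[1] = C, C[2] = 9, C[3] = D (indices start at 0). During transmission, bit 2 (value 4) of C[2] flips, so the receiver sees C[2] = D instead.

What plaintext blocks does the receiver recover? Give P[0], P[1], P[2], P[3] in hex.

P[0] = 7, P[1] = 5, P[2] = C, P[3] = 4

OFB decryption: S_i = E(K, S_{i−1}) with S_{−1} = IV; P_i = C_i ⊕ S_i.
Only C[2] changed, to D. In OFB, a change in C_i flips the same bit in P_i only; the keystream is unaffected. Decrypting the received ciphertext:
P[0]: S = E(K, 9) = 1; 6 ⊕ 1 = 7.
P[1]: S = E(K, 1) = 9; C ⊕ 9 = 5.
P[2]: S = E(K, 9) = 1; D ⊕ 1 = C.
P[3]: S = E(K, 1) = 9; D ⊕ 9 = 4.
Blocks that differ from the original plaintext: P[2].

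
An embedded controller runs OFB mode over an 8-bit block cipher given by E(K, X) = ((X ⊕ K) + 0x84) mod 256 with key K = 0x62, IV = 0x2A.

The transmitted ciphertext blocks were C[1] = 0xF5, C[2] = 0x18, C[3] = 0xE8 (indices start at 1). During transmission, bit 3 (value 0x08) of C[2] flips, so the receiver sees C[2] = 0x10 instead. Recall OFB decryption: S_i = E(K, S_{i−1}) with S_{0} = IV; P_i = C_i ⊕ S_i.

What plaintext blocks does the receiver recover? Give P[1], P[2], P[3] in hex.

Only C[2] changed, to 0x10. In OFB, a change in C_i flips the same bit in P_i only; the keystream is unaffected. Decrypting the received ciphertext:
P[1]: S = E(K, 0x2A) = 0xCC; 0xF5 ⊕ 0xCC = 0x39.
P[2]: S = E(K, 0xCC) = 0x32; 0x10 ⊕ 0x32 = 0x22.
P[3]: S = E(K, 0x32) = 0xD4; 0xE8 ⊕ 0xD4 = 0x3C.
Blocks that differ from the original plaintext: P[2].

P[1] = 0x39, P[2] = 0x22, P[3] = 0x3C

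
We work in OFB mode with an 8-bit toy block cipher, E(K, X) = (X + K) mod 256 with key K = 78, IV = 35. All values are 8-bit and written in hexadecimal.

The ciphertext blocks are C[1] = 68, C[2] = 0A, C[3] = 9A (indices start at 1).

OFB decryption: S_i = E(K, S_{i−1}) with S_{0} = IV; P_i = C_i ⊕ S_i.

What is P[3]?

P[3] = 07

P[1]: S = E(K, 35) = AD; 68 ⊕ AD = C5.
P[2]: S = E(K, AD) = 25; 0A ⊕ 25 = 2F.
P[3]: S = E(K, 25) = 9D; 9A ⊕ 9D = 07.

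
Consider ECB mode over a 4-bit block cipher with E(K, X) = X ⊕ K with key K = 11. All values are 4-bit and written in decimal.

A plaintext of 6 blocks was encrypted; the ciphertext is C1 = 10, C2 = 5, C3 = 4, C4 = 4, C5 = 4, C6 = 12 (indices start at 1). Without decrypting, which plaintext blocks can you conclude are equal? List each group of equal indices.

P3 = P4 = P5

ECB encrypts each block independently with the same key, so equal ciphertext blocks imply equal plaintext blocks.
C3 = C4 = C5 = 4, so P3 = P4 = P5.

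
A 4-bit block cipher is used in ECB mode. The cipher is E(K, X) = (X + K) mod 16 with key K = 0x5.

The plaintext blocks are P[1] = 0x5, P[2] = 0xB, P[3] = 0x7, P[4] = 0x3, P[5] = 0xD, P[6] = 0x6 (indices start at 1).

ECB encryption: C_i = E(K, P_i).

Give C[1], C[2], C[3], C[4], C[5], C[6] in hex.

C[1]: E(K, 0x5) = 0xA.
C[2]: E(K, 0xB) = 0x0.
C[3]: E(K, 0x7) = 0xC.
C[4]: E(K, 0x3) = 0x8.
C[5]: E(K, 0xD) = 0x2.
C[6]: E(K, 0x6) = 0xB.

C[1] = 0xA, C[2] = 0x0, C[3] = 0xC, C[4] = 0x8, C[5] = 0x2, C[6] = 0xB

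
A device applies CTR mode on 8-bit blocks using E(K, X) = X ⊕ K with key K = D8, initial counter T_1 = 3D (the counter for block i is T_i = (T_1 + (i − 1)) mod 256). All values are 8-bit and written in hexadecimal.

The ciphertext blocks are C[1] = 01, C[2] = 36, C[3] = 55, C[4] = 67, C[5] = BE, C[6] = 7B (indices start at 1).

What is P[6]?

CTR decryption: S_i = E(K, T_i) where T_i is the counter for block i; P_i = C_i ⊕ S_i.
P[6]: T = 42, S = E(K, T) = 9A; 7B ⊕ 9A = E1.

P[6] = E1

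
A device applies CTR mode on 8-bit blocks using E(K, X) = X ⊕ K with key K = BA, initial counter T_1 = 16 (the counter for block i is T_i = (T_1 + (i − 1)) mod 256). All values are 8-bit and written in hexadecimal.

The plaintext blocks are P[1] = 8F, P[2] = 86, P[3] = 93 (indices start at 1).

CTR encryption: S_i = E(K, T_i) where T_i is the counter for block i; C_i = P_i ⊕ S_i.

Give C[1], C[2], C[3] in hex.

C[1]: T = 16, S = E(K, T) = AC; 8F ⊕ AC = 23.
C[2]: T = 17, S = E(K, T) = AD; 86 ⊕ AD = 2B.
C[3]: T = 18, S = E(K, T) = A2; 93 ⊕ A2 = 31.

C[1] = 23, C[2] = 2B, C[3] = 31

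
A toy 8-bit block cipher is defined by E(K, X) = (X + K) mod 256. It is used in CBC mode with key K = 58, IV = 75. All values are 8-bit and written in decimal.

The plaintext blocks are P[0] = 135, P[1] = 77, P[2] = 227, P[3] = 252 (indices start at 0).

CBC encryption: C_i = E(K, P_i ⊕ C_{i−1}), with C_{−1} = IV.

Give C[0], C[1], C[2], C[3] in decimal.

C[0]: P[0] ⊕ 75 = 204; E(K, 204) = 6.
C[1]: P[1] ⊕ 6 = 75; E(K, 75) = 133.
C[2]: P[2] ⊕ 133 = 102; E(K, 102) = 160.
C[3]: P[3] ⊕ 160 = 92; E(K, 92) = 150.

C[0] = 6, C[1] = 133, C[2] = 160, C[3] = 150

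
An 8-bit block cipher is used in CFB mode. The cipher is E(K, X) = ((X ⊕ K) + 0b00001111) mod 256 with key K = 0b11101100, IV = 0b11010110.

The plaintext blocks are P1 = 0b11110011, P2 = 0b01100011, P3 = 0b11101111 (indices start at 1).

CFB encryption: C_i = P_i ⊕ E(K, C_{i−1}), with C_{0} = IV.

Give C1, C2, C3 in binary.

C1: E(K, 0b11010110) = 0b01001001; 0b11110011 ⊕ 0b01001001 = 0b10111010.
C2: E(K, 0b10111010) = 0b01100101; 0b01100011 ⊕ 0b01100101 = 0b00000110.
C3: E(K, 0b00000110) = 0b11111001; 0b11101111 ⊕ 0b11111001 = 0b00010110.

C1 = 0b10111010, C2 = 0b00000110, C3 = 0b00010110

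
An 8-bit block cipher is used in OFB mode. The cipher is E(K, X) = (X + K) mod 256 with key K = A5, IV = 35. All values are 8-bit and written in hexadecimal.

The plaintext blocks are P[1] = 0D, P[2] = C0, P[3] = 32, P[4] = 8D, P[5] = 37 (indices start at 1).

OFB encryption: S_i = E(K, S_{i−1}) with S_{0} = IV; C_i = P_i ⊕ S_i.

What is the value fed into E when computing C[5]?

C[1]: S = E(K, 35) = DA; 0D ⊕ DA = D7.
C[2]: S = E(K, DA) = 7F; C0 ⊕ 7F = BF.
C[3]: S = E(K, 7F) = 24; 32 ⊕ 24 = 16.
C[4]: S = E(K, 24) = C9; 8D ⊕ C9 = 44.
C[5]: S = E(K, C9) = 6E; 37 ⊕ 6E = 59.
So the input to E for block [5] is C9.

C9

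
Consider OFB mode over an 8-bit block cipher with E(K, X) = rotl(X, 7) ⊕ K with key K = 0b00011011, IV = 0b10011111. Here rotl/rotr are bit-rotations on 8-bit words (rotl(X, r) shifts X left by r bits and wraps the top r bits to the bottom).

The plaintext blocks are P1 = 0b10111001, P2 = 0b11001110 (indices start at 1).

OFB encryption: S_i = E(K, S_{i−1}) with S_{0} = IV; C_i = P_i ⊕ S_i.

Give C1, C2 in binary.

C1 = 0b01101101, C2 = 0b10111111

C1: S = E(K, 0b10011111) = 0b11010100; 0b10111001 ⊕ 0b11010100 = 0b01101101.
C2: S = E(K, 0b11010100) = 0b01110001; 0b11001110 ⊕ 0b01110001 = 0b10111111.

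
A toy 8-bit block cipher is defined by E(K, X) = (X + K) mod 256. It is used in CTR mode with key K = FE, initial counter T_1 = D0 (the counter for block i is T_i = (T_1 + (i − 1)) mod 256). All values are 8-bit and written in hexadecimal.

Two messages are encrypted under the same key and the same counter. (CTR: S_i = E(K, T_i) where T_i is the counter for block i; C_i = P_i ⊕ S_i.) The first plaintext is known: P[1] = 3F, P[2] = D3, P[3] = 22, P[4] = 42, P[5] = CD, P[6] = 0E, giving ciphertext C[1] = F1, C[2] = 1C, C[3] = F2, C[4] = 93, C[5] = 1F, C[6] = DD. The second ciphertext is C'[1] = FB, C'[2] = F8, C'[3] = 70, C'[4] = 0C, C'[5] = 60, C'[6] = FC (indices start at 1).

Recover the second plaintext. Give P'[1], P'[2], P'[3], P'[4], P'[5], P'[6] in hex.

In CTR with a reused counter, both messages share the same keystream S_i, so C_i ⊕ C'_i = P_i ⊕ P'_i and thus P'_i = P_i ⊕ C_i ⊕ C'_i.
P'[1]: 3F ⊕ F1 ⊕ FB = 35.
P'[2]: D3 ⊕ 1C ⊕ F8 = 37.
P'[3]: 22 ⊕ F2 ⊕ 70 = A0.
P'[4]: 42 ⊕ 93 ⊕ 0C = DD.
P'[5]: CD ⊕ 1F ⊕ 60 = B2.
P'[6]: 0E ⊕ DD ⊕ FC = 2F.

P'[1] = 35, P'[2] = 37, P'[3] = A0, P'[4] = DD, P'[5] = B2, P'[6] = 2F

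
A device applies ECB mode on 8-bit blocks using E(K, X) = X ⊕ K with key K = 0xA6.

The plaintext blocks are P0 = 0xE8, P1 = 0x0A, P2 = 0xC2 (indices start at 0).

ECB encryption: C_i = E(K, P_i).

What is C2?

C2 = 0x64

C2: E(K, 0xC2) = 0x64.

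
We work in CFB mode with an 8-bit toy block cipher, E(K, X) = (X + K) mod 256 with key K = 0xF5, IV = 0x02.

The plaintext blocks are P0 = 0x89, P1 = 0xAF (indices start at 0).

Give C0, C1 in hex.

C0 = 0x7E, C1 = 0xDC

CFB encryption: C_i = P_i ⊕ E(K, C_{i−1}), with C_{−1} = IV.
C0: E(K, 0x02) = 0xF7; 0x89 ⊕ 0xF7 = 0x7E.
C1: E(K, 0x7E) = 0x73; 0xAF ⊕ 0x73 = 0xDC.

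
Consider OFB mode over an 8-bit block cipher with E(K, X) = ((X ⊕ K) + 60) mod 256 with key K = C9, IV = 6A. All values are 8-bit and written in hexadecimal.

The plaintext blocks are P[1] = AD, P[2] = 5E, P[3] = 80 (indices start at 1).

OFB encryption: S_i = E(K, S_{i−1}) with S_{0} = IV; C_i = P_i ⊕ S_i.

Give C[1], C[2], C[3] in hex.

C[1] = AE, C[2] = 74, C[3] = C3

C[1]: S = E(K, 6A) = 03; AD ⊕ 03 = AE.
C[2]: S = E(K, 03) = 2A; 5E ⊕ 2A = 74.
C[3]: S = E(K, 2A) = 43; 80 ⊕ 43 = C3.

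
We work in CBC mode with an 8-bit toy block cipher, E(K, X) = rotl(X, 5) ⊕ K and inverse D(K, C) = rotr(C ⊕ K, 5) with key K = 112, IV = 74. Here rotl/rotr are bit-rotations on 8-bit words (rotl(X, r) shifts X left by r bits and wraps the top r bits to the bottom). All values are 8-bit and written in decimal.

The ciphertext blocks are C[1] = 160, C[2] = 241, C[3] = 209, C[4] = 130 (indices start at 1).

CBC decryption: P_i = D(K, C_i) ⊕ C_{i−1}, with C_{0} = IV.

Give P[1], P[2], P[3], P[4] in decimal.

P[1] = 204, P[2] = 172, P[3] = 252, P[4] = 70

P[1]: D(K, 160) = 134; 134 ⊕ 74 = 204.
P[2]: D(K, 241) = 12; 12 ⊕ 160 = 172.
P[3]: D(K, 209) = 13; 13 ⊕ 241 = 252.
P[4]: D(K, 130) = 151; 151 ⊕ 209 = 70.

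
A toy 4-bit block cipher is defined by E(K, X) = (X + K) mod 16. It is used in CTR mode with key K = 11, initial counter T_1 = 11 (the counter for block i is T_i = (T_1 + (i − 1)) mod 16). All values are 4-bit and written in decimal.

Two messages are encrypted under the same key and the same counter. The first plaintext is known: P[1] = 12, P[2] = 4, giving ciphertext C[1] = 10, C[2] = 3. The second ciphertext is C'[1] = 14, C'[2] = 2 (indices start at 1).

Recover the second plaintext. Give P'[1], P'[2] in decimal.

P'[1] = 8, P'[2] = 5

In CTR with a reused counter, both messages share the same keystream S_i, so C_i ⊕ C'_i = P_i ⊕ P'_i and thus P'_i = P_i ⊕ C_i ⊕ C'_i.
P'[1]: 12 ⊕ 10 ⊕ 14 = 8.
P'[2]: 4 ⊕ 3 ⊕ 2 = 5.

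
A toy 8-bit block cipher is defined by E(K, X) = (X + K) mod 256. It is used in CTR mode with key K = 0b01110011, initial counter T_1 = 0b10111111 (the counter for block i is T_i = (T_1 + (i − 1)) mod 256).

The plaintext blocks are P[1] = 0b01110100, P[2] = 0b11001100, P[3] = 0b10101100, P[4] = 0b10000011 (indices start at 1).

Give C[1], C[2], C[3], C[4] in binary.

CTR encryption: S_i = E(K, T_i) where T_i is the counter for block i; C_i = P_i ⊕ S_i.
C[1]: T = 0b10111111, S = E(K, T) = 0b00110010; 0b01110100 ⊕ 0b00110010 = 0b01000110.
C[2]: T = 0b11000000, S = E(K, T) = 0b00110011; 0b11001100 ⊕ 0b00110011 = 0b11111111.
C[3]: T = 0b11000001, S = E(K, T) = 0b00110100; 0b10101100 ⊕ 0b00110100 = 0b10011000.
C[4]: T = 0b11000010, S = E(K, T) = 0b00110101; 0b10000011 ⊕ 0b00110101 = 0b10110110.

C[1] = 0b01000110, C[2] = 0b11111111, C[3] = 0b10011000, C[4] = 0b10110110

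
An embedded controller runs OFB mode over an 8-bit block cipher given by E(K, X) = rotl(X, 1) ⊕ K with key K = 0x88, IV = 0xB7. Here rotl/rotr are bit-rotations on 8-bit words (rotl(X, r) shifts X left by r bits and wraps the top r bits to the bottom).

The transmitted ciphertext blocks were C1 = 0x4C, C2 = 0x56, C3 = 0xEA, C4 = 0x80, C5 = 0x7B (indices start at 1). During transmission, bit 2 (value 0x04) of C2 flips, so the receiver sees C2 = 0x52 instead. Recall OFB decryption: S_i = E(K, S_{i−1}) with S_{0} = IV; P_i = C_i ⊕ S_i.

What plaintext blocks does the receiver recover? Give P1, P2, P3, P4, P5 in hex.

P1 = 0xAB, P2 = 0x15, P3 = 0xEC, P4 = 0x04, P5 = 0xFA

Only C2 changed, to 0x52. In OFB, a change in C_i flips the same bit in P_i only; the keystream is unaffected. Decrypting the received ciphertext:
P1: S = E(K, 0xB7) = 0xE7; 0x4C ⊕ 0xE7 = 0xAB.
P2: S = E(K, 0xE7) = 0x47; 0x52 ⊕ 0x47 = 0x15.
P3: S = E(K, 0x47) = 0x06; 0xEA ⊕ 0x06 = 0xEC.
P4: S = E(K, 0x06) = 0x84; 0x80 ⊕ 0x84 = 0x04.
P5: S = E(K, 0x84) = 0x81; 0x7B ⊕ 0x81 = 0xFA.
Blocks that differ from the original plaintext: P2.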